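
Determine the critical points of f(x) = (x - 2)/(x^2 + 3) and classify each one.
f'(x) = (x^2 - 2*x*(x - 2) + 3)/(x^2 + 3)^2

Solve f'(x) = 0:
  f'(x) = -(x^2 - 4*x - 3)/(x^2 + 3)^2; the denominator is positive wherever f is defined, so f'(x) = 0 ⇔ -x^2 + 4*x + 3 = 0.
  x^2 - 4*x - 3 = 0 has no rational roots; quadratic formula: x = (4 ± √28)/2.
  ⇒ x = 2 - sqrt(7) ≈ -0.6458, 2 + sqrt(7) ≈ 4.6458

f''(x) = 2*(4*x^2*(x - 2) + (2 - 3*x)*(x^2 + 3))/(x^2 + 3)^3
Second-derivative test at each critical point:
  f''(-0.6458) = 0.4532 > 0 → local minimum
  f''(4.6458) = -0.0088 < 0 → local maximum

Critical points: x = 2 - sqrt(7) ≈ -0.6458 (local minimum); x = 2 + sqrt(7) ≈ 4.6458 (local maximum)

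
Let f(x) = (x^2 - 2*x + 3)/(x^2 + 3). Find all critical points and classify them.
f'(x) = 2*(x^2 - 3)/(x^4 + 6*x^2 + 9)

Solve f'(x) = 0:
  f'(x) = 2*(x^2 - 3)/(x^2 + 3)^2; the denominator is positive wherever f is defined, so f'(x) = 0 ⇔ 2*x^2 - 6 = 0.
  Factor: 2*x^2 - 6 = 2*(x^2 - 3); x^2 - 3 = 0 has no rational roots; quadratic formula: x = (0 ± √12)/2.
  ⇒ x = -sqrt(3) ≈ -1.7321, sqrt(3) ≈ 1.7321

f''(x) = 4*x*(9 - x^2)/(x^6 + 9*x^4 + 27*x^2 + 27)
Second-derivative test at each critical point:
  f''(-1.7321) = -0.1925 < 0 → local maximum
  f''(1.7321) = 0.1925 > 0 → local minimum

Critical points: x = -sqrt(3) ≈ -1.7321 (local maximum); x = sqrt(3) ≈ 1.7321 (local minimum)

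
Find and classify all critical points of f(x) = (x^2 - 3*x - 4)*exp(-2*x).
f'(x) = (-2*x^2 + 8*x + 5)*exp(-2*x)

Solve f'(x) = 0:
  f'(x) = (-2*x^2 + 8*x + 5)·exp(-2*x) and exp(-2*x) > 0 for every x, so f'(x) = 0 ⇔ -2*x^2 + 8*x + 5 = 0.
  2*x^2 - 8*x - 5 = 0 has no rational roots; quadratic formula: x = (8 ± √104)/4.
  ⇒ x = 2 - sqrt(26)/2 ≈ -0.5495, 2 + sqrt(26)/2 ≈ 4.5495

f''(x) = 2*(2*x^2 - 10*x - 1)*exp(-2*x)
Second-derivative test at each critical point:
  f''(-0.5495) = 30.6066 > 0 → local minimum
  f''(4.5495) = -0.0011 < 0 → local maximum

Critical points: x = 2 - sqrt(26)/2 ≈ -0.5495 (local minimum); x = 2 + sqrt(26)/2 ≈ 4.5495 (local maximum)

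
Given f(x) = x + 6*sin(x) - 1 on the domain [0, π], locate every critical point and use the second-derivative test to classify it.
f'(x) = 6*cos(x) + 1

Solve f'(x) = 0 on [0, π]:
  f'(x) = 0 ⇔ cos(x) = -1/6, i.e. x = ±arccos(-1/6) + 2nπ; keep the solutions lying in [0, π].
  ⇒ x = acos(-1/6) ≈ 1.7382

f''(x) = -6*sin(x)
Second-derivative test at each critical point:
  f''(1.7382) = -5.9161 < 0 → local maximum

Critical points: x = acos(-1/6) ≈ 1.7382 (local maximum)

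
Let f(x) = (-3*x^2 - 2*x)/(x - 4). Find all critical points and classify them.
f'(x) = (-3*x^2 + 24*x + 8)/(x^2 - 8*x + 16)

Solve f'(x) = 0:
  f'(x) = -(3*x^2 - 24*x - 8)/(x - 4)^2; the denominator is positive wherever f is defined, so f'(x) = 0 ⇔ -3*x^2 + 24*x + 8 = 0.
  3*x^2 - 24*x - 8 = 0 has no rational roots; quadratic formula: x = (24 ± √672)/6.
  ⇒ x = 4 - 2*sqrt(42)/3 ≈ -0.3205, 4 + 2*sqrt(42)/3 ≈ 8.3205

f''(x) = -112/(x^3 - 12*x^2 + 48*x - 64)
Second-derivative test at each critical point:
  f''(-0.3205) = 1.3887 > 0 → local minimum
  f''(8.3205) = -1.3887 < 0 → local maximum

Critical points: x = 4 - 2*sqrt(42)/3 ≈ -0.3205 (local minimum); x = 4 + 2*sqrt(42)/3 ≈ 8.3205 (local maximum)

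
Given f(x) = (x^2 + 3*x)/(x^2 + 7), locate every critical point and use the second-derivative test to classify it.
f'(x) = (-3*x^2 + 14*x + 21)/(x^4 + 14*x^2 + 49)

Solve f'(x) = 0:
  f'(x) = -(3*x^2 - 14*x - 21)/(x^2 + 7)^2; the denominator is positive wherever f is defined, so f'(x) = 0 ⇔ -3*x^2 + 14*x + 21 = 0.
  3*x^2 - 14*x - 21 = 0 has no rational roots; quadratic formula: x = (14 ± √448)/6.
  ⇒ x = 7/3 - 4*sqrt(7)/3 ≈ -1.1943, 7/3 + 4*sqrt(7)/3 ≈ 5.8610

f''(x) = 2*(3*x^3 - 21*x^2 - 63*x + 49)/(x^6 + 21*x^4 + 147*x^2 + 343)
Second-derivative test at each critical point:
  f''(-1.1943) = 0.2981 > 0 → local minimum
  f''(5.8610) = -0.0124 < 0 → local maximum

Critical points: x = 7/3 - 4*sqrt(7)/3 ≈ -1.1943 (local minimum); x = 7/3 + 4*sqrt(7)/3 ≈ 5.8610 (local maximum)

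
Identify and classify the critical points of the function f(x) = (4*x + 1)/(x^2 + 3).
f'(x) = 2*(-2*x^2 - x + 6)/(x^4 + 6*x^2 + 9)

Solve f'(x) = 0:
  f'(x) = -2*(x + 2)*(2*x - 3)/(x^2 + 3)^2; the denominator is positive wherever f is defined, so f'(x) = 0 ⇔ -4*x^2 - 2*x + 12 = 0.
  Factor: -4*x^2 - 2*x + 12 = -2*(x + 2)*(2*x - 3) = 0.
  ⇒ x = -2, 3/2

f''(x) = 2*(4*x^2*(4*x + 1) - (12*x + 1)*(x^2 + 3))/(x^2 + 3)^3
Second-derivative test at each critical point:
  f''(-2) = 2/7 > 0 → local minimum
  f''(3/2) = -32/63 < 0 → local maximum

Critical points: x = -2 (local minimum); x = 3/2 (local maximum)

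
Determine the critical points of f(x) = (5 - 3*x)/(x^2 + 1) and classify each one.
f'(x) = (3*x^2 - 10*x - 3)/(x^4 + 2*x^2 + 1)

Solve f'(x) = 0:
  f'(x) = (3*x^2 - 10*x - 3)/(x^2 + 1)^2; the denominator is positive wherever f is defined, so f'(x) = 0 ⇔ 3*x^2 - 10*x - 3 = 0.
  3*x^2 - 10*x - 3 = 0 has no rational roots; quadratic formula: x = (10 ± √136)/6.
  ⇒ x = 5/3 - sqrt(34)/3 ≈ -0.2770, 5/3 + sqrt(34)/3 ≈ 3.6103

f''(x) = 2*(4*x^2*(5 - 3*x) + (9*x - 5)*(x^2 + 1))/(x^2 + 1)^3
Second-derivative test at each critical point:
  f''(-0.2770) = -10.0592 < 0 → local maximum
  f''(3.6103) = 0.0592 > 0 → local minimum

Critical points: x = 5/3 - sqrt(34)/3 ≈ -0.2770 (local maximum); x = 5/3 + sqrt(34)/3 ≈ 3.6103 (local minimum)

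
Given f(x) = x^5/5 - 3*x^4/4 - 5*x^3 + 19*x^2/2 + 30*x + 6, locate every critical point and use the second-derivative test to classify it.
f'(x) = x^4 - 3*x^3 - 15*x^2 + 19*x + 30

Solve f'(x) = 0:
  Factor: x^4 - 3*x^3 - 15*x^2 + 19*x + 30 = (x - 5)*(x - 2)*(x + 1)*(x + 3) = 0.
  ⇒ x = -3, -1, 2, 5

f''(x) = 4*x^3 - 9*x^2 - 30*x + 19
Second-derivative test at each critical point:
  f''(-3) = -80 < 0 → local maximum
  f''(-1) = 36 > 0 → local minimum
  f''(2) = -45 < 0 → local maximum
  f''(5) = 144 > 0 → local minimum

Critical points: x = -3 (local maximum); x = -1 (local minimum); x = 2 (local maximum); x = 5 (local minimum)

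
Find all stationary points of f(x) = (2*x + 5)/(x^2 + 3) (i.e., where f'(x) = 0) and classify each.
f'(x) = 2*(-x^2 - 5*x + 3)/(x^4 + 6*x^2 + 9)

Solve f'(x) = 0:
  f'(x) = -2*(x^2 + 5*x - 3)/(x^2 + 3)^2; the denominator is positive wherever f is defined, so f'(x) = 0 ⇔ -2*x^2 - 10*x + 6 = 0.
  Factor: -2*x^2 - 10*x + 6 = -2*(x^2 + 5*x - 3); x^2 + 5*x - 3 = 0 has no rational roots; quadratic formula: x = (-5 ± √37)/2.
  ⇒ x = -sqrt(37)/2 - 5/2 ≈ -5.5414, -5/2 + sqrt(37)/2 ≈ 0.5414

f''(x) = 2*(4*x^2*(2*x + 5) - (6*x + 5)*(x^2 + 3))/(x^2 + 3)^3
Second-derivative test at each critical point:
  f''(-5.5414) = 0.0107 > 0 → local minimum
  f''(0.5414) = -1.1218 < 0 → local maximum

Critical points: x = -sqrt(37)/2 - 5/2 ≈ -5.5414 (local minimum); x = -5/2 + sqrt(37)/2 ≈ 0.5414 (local maximum)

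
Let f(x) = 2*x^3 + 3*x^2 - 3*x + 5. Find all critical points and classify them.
f'(x) = 6*x^2 + 6*x - 3

Solve f'(x) = 0:
  Factor: 6*x^2 + 6*x - 3 = 3*(2*x^2 + 2*x - 1); 2*x^2 + 2*x - 1 = 0 has no rational roots; quadratic formula: x = (-2 ± √12)/4.
  ⇒ x = -sqrt(3)/2 - 1/2 ≈ -1.3660, -1/2 + sqrt(3)/2 ≈ 0.3660

f''(x) = 12*x + 6
Second-derivative test at each critical point:
  f''(-1.3660) = -10.3923 < 0 → local maximum
  f''(0.3660) = 10.3923 > 0 → local minimum

Critical points: x = -sqrt(3)/2 - 1/2 ≈ -1.3660 (local maximum); x = -1/2 + sqrt(3)/2 ≈ 0.3660 (local minimum)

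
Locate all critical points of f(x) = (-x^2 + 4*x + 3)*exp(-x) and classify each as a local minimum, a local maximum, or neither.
f'(x) = (x^2 - 6*x + 1)*exp(-x)

Solve f'(x) = 0:
  f'(x) = (x^2 - 6*x + 1)·exp(-x) and exp(-x) > 0 for every x, so f'(x) = 0 ⇔ x^2 - 6*x + 1 = 0.
  x^2 - 6*x + 1 = 0 has no rational roots; quadratic formula: x = (6 ± √32)/2.
  ⇒ x = 3 - 2*sqrt(2) ≈ 0.1716, 2*sqrt(2) + 3 ≈ 5.8284

f''(x) = (-x^2 + 8*x - 7)*exp(-x)
Second-derivative test at each critical point:
  f''(0.1716) = -4.7650 < 0 → local maximum
  f''(5.8284) = 0.0166 > 0 → local minimum

Critical points: x = 3 - 2*sqrt(2) ≈ 0.1716 (local maximum); x = 2*sqrt(2) + 3 ≈ 5.8284 (local minimum)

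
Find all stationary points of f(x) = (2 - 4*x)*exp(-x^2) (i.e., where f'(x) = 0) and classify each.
f'(x) = 4*(x*(2*x - 1) - 1)*exp(-x^2)

Solve f'(x) = 0:
  f'(x) = (8*x^2 - 4*x - 4)·exp(-x^2) and exp(-x^2) > 0 for every x, so f'(x) = 0 ⇔ 8*x^2 - 4*x - 4 = 0.
  Factor: 8*x^2 - 4*x - 4 = 4*(x - 1)*(2*x + 1) = 0.
  ⇒ x = -1/2, 1

f''(x) = 4*(2*x^2*(1 - 2*x) + 6*x - 1)*exp(-x^2)
Second-derivative test at each critical point:
  f''(-1/2) = -9.3456 < 0 → local maximum
  f''(1) = 4.4146 > 0 → local minimum

Critical points: x = -1/2 (local maximum); x = 1 (local minimum)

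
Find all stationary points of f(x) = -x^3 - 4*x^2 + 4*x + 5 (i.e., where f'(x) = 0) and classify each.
f'(x) = -3*x^2 - 8*x + 4

Solve f'(x) = 0:
  3*x^2 + 8*x - 4 = 0 has no rational roots; quadratic formula: x = (-8 ± √112)/6.
  ⇒ x = -2*sqrt(7)/3 - 4/3 ≈ -3.0972, -4/3 + 2*sqrt(7)/3 ≈ 0.4305

f''(x) = -6*x - 8
Second-derivative test at each critical point:
  f''(-3.0972) = 10.5830 > 0 → local minimum
  f''(0.4305) = -10.5830 < 0 → local maximum

Critical points: x = -2*sqrt(7)/3 - 4/3 ≈ -3.0972 (local minimum); x = -4/3 + 2*sqrt(7)/3 ≈ 0.4305 (local maximum)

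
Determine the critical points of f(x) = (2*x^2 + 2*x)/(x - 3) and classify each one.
f'(x) = 2*(x^2 - 6*x - 3)/(x^2 - 6*x + 9)

Solve f'(x) = 0:
  f'(x) = 2*(x^2 - 6*x - 3)/(x - 3)^2; the denominator is positive wherever f is defined, so f'(x) = 0 ⇔ 2*x^2 - 12*x - 6 = 0.
  Factor: 2*x^2 - 12*x - 6 = 2*(x^2 - 6*x - 3); x^2 - 6*x - 3 = 0 has no rational roots; quadratic formula: x = (6 ± √48)/2.
  ⇒ x = 3 - 2*sqrt(3) ≈ -0.4641, 3 + 2*sqrt(3) ≈ 6.4641

f''(x) = 48/(x^3 - 9*x^2 + 27*x - 27)
Second-derivative test at each critical point:
  f''(-0.4641) = -1.1547 < 0 → local maximum
  f''(6.4641) = 1.1547 > 0 → local minimum

Critical points: x = 3 - 2*sqrt(3) ≈ -0.4641 (local maximum); x = 3 + 2*sqrt(3) ≈ 6.4641 (local minimum)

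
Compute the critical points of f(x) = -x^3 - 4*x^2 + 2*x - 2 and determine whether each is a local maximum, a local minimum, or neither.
f'(x) = -3*x^2 - 8*x + 2

Solve f'(x) = 0:
  3*x^2 + 8*x - 2 = 0 has no rational roots; quadratic formula: x = (-8 ± √88)/6.
  ⇒ x = -sqrt(22)/3 - 4/3 ≈ -2.8968, -4/3 + sqrt(22)/3 ≈ 0.2301

f''(x) = -6*x - 8
Second-derivative test at each critical point:
  f''(-2.8968) = 9.3808 > 0 → local minimum
  f''(0.2301) = -9.3808 < 0 → local maximum

Critical points: x = -sqrt(22)/3 - 4/3 ≈ -2.8968 (local minimum); x = -4/3 + sqrt(22)/3 ≈ 0.2301 (local maximum)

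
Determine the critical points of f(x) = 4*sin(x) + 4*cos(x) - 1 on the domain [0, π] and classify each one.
f'(x) = 4*sqrt(2)*cos(x + pi/4)

Solve f'(x) = 0 on [0, π]:
  f'(x) = 0 ⇔ 4*cos(x) = 4*sin(x) ⇔ tan(x) = 1, i.e. x = arctan(1) + nπ; keep the solutions lying in [0, π].
  ⇒ x = pi/4 ≈ 0.7854

f''(x) = -4*sqrt(2)*sin(x + pi/4)
Second-derivative test at each critical point:
  f''(0.7854) = -5.6569 < 0 → local maximum

Critical points: x = pi/4 ≈ 0.7854 (local maximum)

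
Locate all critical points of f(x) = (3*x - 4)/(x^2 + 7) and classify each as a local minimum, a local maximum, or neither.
f'(x) = (-3*x^2 + 8*x + 21)/(x^4 + 14*x^2 + 49)

Solve f'(x) = 0:
  f'(x) = -(3*x^2 - 8*x - 21)/(x^2 + 7)^2; the denominator is positive wherever f is defined, so f'(x) = 0 ⇔ -3*x^2 + 8*x + 21 = 0.
  3*x^2 - 8*x - 21 = 0 has no rational roots; quadratic formula: x = (8 ± √316)/6.
  ⇒ x = 4/3 - sqrt(79)/3 ≈ -1.6294, 4/3 + sqrt(79)/3 ≈ 4.2961

f''(x) = 2*(4*x^2*(3*x - 4) + (4 - 9*x)*(x^2 + 7))/(x^2 + 7)^3
Second-derivative test at each critical point:
  f''(-1.6294) = 0.1907 > 0 → local minimum
  f''(4.2961) = -0.0274 < 0 → local maximum

Critical points: x = 4/3 - sqrt(79)/3 ≈ -1.6294 (local minimum); x = 4/3 + sqrt(79)/3 ≈ 4.2961 (local maximum)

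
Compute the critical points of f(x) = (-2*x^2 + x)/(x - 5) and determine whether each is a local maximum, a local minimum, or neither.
f'(x) = (-2*x^2 + 20*x - 5)/(x^2 - 10*x + 25)

Solve f'(x) = 0:
  f'(x) = -(2*x^2 - 20*x + 5)/(x - 5)^2; the denominator is positive wherever f is defined, so f'(x) = 0 ⇔ -2*x^2 + 20*x - 5 = 0.
  2*x^2 - 20*x + 5 = 0 has no rational roots; quadratic formula: x = (20 ± √360)/4.
  ⇒ x = 5 - 3*sqrt(10)/2 ≈ 0.2566, 3*sqrt(10)/2 + 5 ≈ 9.7434

f''(x) = -90/(x^3 - 15*x^2 + 75*x - 125)
Second-derivative test at each critical point:
  f''(0.2566) = 0.8433 > 0 → local minimum
  f''(9.7434) = -0.8433 < 0 → local maximum

Critical points: x = 5 - 3*sqrt(10)/2 ≈ 0.2566 (local minimum); x = 3*sqrt(10)/2 + 5 ≈ 9.7434 (local maximum)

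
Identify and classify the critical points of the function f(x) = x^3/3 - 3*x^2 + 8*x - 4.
f'(x) = x^2 - 6*x + 8

Solve f'(x) = 0:
  Factor: x^2 - 6*x + 8 = (x - 4)*(x - 2) = 0.
  ⇒ x = 2, 4

f''(x) = 2*x - 6
Second-derivative test at each critical point:
  f''(2) = -2 < 0 → local maximum
  f''(4) = 2 > 0 → local minimum

Critical points: x = 2 (local maximum); x = 4 (local minimum)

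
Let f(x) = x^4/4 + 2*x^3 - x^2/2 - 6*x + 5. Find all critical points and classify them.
f'(x) = x^3 + 6*x^2 - x - 6

Solve f'(x) = 0:
  Factor: x^3 + 6*x^2 - x - 6 = (x - 1)*(x + 1)*(x + 6) = 0.
  ⇒ x = -6, -1, 1

f''(x) = 3*x^2 + 12*x - 1
Second-derivative test at each critical point:
  f''(-6) = 35 > 0 → local minimum
  f''(-1) = -10 < 0 → local maximum
  f''(1) = 14 > 0 → local minimum

Critical points: x = -6 (local minimum); x = -1 (local maximum); x = 1 (local minimum)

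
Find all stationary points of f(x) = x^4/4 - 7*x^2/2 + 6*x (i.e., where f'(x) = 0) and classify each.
f'(x) = x^3 - 7*x + 6

Solve f'(x) = 0:
  Factor: x^3 - 7*x + 6 = (x - 2)*(x - 1)*(x + 3) = 0.
  ⇒ x = -3, 1, 2

f''(x) = 3*x^2 - 7
Second-derivative test at each critical point:
  f''(-3) = 20 > 0 → local minimum
  f''(1) = -4 < 0 → local maximum
  f''(2) = 5 > 0 → local minimum

Critical points: x = -3 (local minimum); x = 1 (local maximum); x = 2 (local minimum)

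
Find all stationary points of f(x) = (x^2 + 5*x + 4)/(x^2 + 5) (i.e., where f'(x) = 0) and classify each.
f'(x) = (-5*x^2 + 2*x + 25)/(x^4 + 10*x^2 + 25)

Solve f'(x) = 0:
  f'(x) = -(5*x^2 - 2*x - 25)/(x^2 + 5)^2; the denominator is positive wherever f is defined, so f'(x) = 0 ⇔ -5*x^2 + 2*x + 25 = 0.
  5*x^2 - 2*x - 25 = 0 has no rational roots; quadratic formula: x = (2 ± √504)/10.
  ⇒ x = 1/5 - 3*sqrt(14)/5 ≈ -2.0450, 1/5 + 3*sqrt(14)/5 ≈ 2.4450

f''(x) = 2*(5*x^3 - 3*x^2 - 75*x + 5)/(x^6 + 15*x^4 + 75*x^2 + 125)
Second-derivative test at each critical point:
  f''(-2.0450) = 0.2663 > 0 → local minimum
  f''(2.4450) = -0.1863 < 0 → local maximum

Critical points: x = 1/5 - 3*sqrt(14)/5 ≈ -2.0450 (local minimum); x = 1/5 + 3*sqrt(14)/5 ≈ 2.4450 (local maximum)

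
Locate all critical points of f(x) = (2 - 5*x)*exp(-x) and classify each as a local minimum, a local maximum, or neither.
f'(x) = (5*x - 7)*exp(-x)

Solve f'(x) = 0:
  f'(x) = (5*x - 7)·exp(-x) and exp(-x) > 0 for every x, so f'(x) = 0 ⇔ 5*x - 7 = 0.
  5*x - 7 = 0.
  ⇒ x = 7/5

f''(x) = (12 - 5*x)*exp(-x)
Second-derivative test at each critical point:
  f''(7/5) = 1.2330 > 0 → local minimum

Critical points: x = 7/5 (local minimum)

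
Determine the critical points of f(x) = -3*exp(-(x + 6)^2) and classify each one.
f'(x) = 6*(x + 6)*exp(-(x + 6)^2)

Solve f'(x) = 0:
  f'(x) = (6*x + 36)·exp(-(x + 6)^2) and exp(-(x + 6)^2) > 0 for every x, so f'(x) = 0 ⇔ 6*x + 36 = 0.
  Factor: 6*x + 36 = 6*(x + 6) = 0.
  ⇒ x = -6

f''(x) = 6*(1 - 2*(x + 6)^2)*exp(-(x + 6)^2)
Second-derivative test at each critical point:
  f''(-6) = 6 > 0 → local minimum

Critical points: x = -6 (local minimum)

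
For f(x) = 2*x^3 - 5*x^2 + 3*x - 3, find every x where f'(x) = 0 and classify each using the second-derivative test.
f'(x) = 6*x^2 - 10*x + 3

Solve f'(x) = 0:
  6*x^2 - 10*x + 3 = 0 has no rational roots; quadratic formula: x = (10 ± √28)/12.
  ⇒ x = 5/6 - sqrt(7)/6 ≈ 0.3924, sqrt(7)/6 + 5/6 ≈ 1.2743

f''(x) = 12*x - 10
Second-derivative test at each critical point:
  f''(0.3924) = -5.2915 < 0 → local maximum
  f''(1.2743) = 5.2915 > 0 → local minimum

Critical points: x = 5/6 - sqrt(7)/6 ≈ 0.3924 (local maximum); x = sqrt(7)/6 + 5/6 ≈ 1.2743 (local minimum)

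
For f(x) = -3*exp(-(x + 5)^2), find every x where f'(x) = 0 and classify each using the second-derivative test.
f'(x) = 6*(x + 5)*exp(-(x + 5)^2)

Solve f'(x) = 0:
  f'(x) = (6*x + 30)·exp(-(x + 5)^2) and exp(-(x + 5)^2) > 0 for every x, so f'(x) = 0 ⇔ 6*x + 30 = 0.
  Factor: 6*x + 30 = 6*(x + 5) = 0.
  ⇒ x = -5

f''(x) = 6*(1 - 2*(x + 5)^2)*exp(-(x + 5)^2)
Second-derivative test at each critical point:
  f''(-5) = 6 > 0 → local minimum

Critical points: x = -5 (local minimum)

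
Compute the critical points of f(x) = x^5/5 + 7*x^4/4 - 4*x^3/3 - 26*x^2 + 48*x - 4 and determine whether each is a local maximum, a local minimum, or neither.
f'(x) = x^4 + 7*x^3 - 4*x^2 - 52*x + 48

Solve f'(x) = 0:
  Factor: x^4 + 7*x^3 - 4*x^2 - 52*x + 48 = (x - 2)*(x - 1)*(x + 4)*(x + 6) = 0.
  ⇒ x = -6, -4, 1, 2

f''(x) = 4*x^3 + 21*x^2 - 8*x - 52
Second-derivative test at each critical point:
  f''(-6) = -112 < 0 → local maximum
  f''(-4) = 60 > 0 → local minimum
  f''(1) = -35 < 0 → local maximum
  f''(2) = 48 > 0 → local minimum

Critical points: x = -6 (local maximum); x = -4 (local minimum); x = 1 (local maximum); x = 2 (local minimum)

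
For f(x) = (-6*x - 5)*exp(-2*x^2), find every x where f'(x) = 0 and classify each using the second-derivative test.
f'(x) = 2*(2*x*(6*x + 5) - 3)*exp(-2*x^2)

Solve f'(x) = 0:
  f'(x) = (24*x^2 + 20*x - 6)·exp(-2*x^2) and exp(-2*x^2) > 0 for every x, so f'(x) = 0 ⇔ 24*x^2 + 20*x - 6 = 0.
  Factor: 24*x^2 + 20*x - 6 = 2*(12*x^2 + 10*x - 3); 12*x^2 + 10*x - 3 = 0 has no rational roots; quadratic formula: x = (-10 ± √244)/24.
  ⇒ x = -sqrt(61)/12 - 5/12 ≈ -1.0675, -5/12 + sqrt(61)/12 ≈ 0.2342

f''(x) = 4*(-24*x^3 - 20*x^2 + 18*x + 5)*exp(-2*x^2)
Second-derivative test at each critical point:
  f''(-1.0675) = -3.1980 < 0 → local maximum
  f''(0.2342) = 27.9955 > 0 → local minimum

Critical points: x = -sqrt(61)/12 - 5/12 ≈ -1.0675 (local maximum); x = -5/12 + sqrt(61)/12 ≈ 0.2342 (local minimum)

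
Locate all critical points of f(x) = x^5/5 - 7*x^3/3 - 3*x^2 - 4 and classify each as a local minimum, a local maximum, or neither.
f'(x) = x*(x^3 - 7*x - 6)

Solve f'(x) = 0:
  Factor: x^4 - 7*x^2 - 6*x = x*(x - 3)*(x + 1)*(x + 2) = 0.
  ⇒ x = -2, -1, 0, 3

f''(x) = 4*x^3 - 14*x - 6
Second-derivative test at each critical point:
  f''(-2) = -10 < 0 → local maximum
  f''(-1) = 4 > 0 → local minimum
  f''(0) = -6 < 0 → local maximum
  f''(3) = 60 > 0 → local minimum

Critical points: x = -2 (local maximum); x = -1 (local minimum); x = 0 (local maximum); x = 3 (local minimum)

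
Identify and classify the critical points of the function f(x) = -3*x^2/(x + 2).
f'(x) = 3*x*(-x - 4)/(x + 2)^2

Solve f'(x) = 0:
  f'(x) = -3*x*(x + 4)/(x + 2)^2; the denominator is positive wherever f is defined, so f'(x) = 0 ⇔ -3*x^2 - 12*x = 0.
  Factor: -3*x^2 - 12*x = -3*x*(x + 4) = 0.
  ⇒ x = -4, 0

f''(x) = -24/(x^3 + 6*x^2 + 12*x + 8)
Second-derivative test at each critical point:
  f''(-4) = 3 > 0 → local minimum
  f''(0) = -3 < 0 → local maximum

Critical points: x = -4 (local minimum); x = 0 (local maximum)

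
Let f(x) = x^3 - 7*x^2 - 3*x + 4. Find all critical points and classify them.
f'(x) = 3*x^2 - 14*x - 3

Solve f'(x) = 0:
  3*x^2 - 14*x - 3 = 0 has no rational roots; quadratic formula: x = (14 ± √232)/6.
  ⇒ x = 7/3 - sqrt(58)/3 ≈ -0.2053, 7/3 + sqrt(58)/3 ≈ 4.8719

f''(x) = 6*x - 14
Second-derivative test at each critical point:
  f''(-0.2053) = -15.2315 < 0 → local maximum
  f''(4.8719) = 15.2315 > 0 → local minimum

Critical points: x = 7/3 - sqrt(58)/3 ≈ -0.2053 (local maximum); x = 7/3 + sqrt(58)/3 ≈ 4.8719 (local minimum)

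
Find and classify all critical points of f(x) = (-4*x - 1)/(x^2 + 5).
f'(x) = 2*(2*x^2 + x - 10)/(x^4 + 10*x^2 + 25)

Solve f'(x) = 0:
  f'(x) = 2*(x - 2)*(2*x + 5)/(x^2 + 5)^2; the denominator is positive wherever f is defined, so f'(x) = 0 ⇔ 4*x^2 + 2*x - 20 = 0.
  Factor: 4*x^2 + 2*x - 20 = 2*(x - 2)*(2*x + 5) = 0.
  ⇒ x = -5/2, 2

f''(x) = 2*(-4*x^2*(4*x + 1) + (12*x + 1)*(x^2 + 5))/(x^2 + 5)^3
Second-derivative test at each critical point:
  f''(-5/2) = -32/225 < 0 → local maximum
  f''(2) = 2/9 > 0 → local minimum

Critical points: x = -5/2 (local maximum); x = 2 (local minimum)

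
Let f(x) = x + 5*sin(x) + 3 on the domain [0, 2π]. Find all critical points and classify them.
f'(x) = 5*cos(x) + 1

Solve f'(x) = 0 on [0, 2π]:
  f'(x) = 0 ⇔ cos(x) = -1/5, i.e. x = ±arccos(-1/5) + 2nπ; keep the solutions lying in [0, 2π].
  ⇒ x = acos(-1/5) ≈ 1.7722, -acos(-1/5) + 2*pi ≈ 4.5110

f''(x) = -5*sin(x)
Second-derivative test at each critical point:
  f''(1.7722) = -4.8990 < 0 → local maximum
  f''(4.5110) = 4.8990 > 0 → local minimum

Critical points: x = acos(-1/5) ≈ 1.7722 (local maximum); x = -acos(-1/5) + 2*pi ≈ 4.5110 (local minimum)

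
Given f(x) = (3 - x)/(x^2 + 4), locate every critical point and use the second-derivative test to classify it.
f'(x) = (-x^2 + 2*x*(x - 3) - 4)/(x^2 + 4)^2

Solve f'(x) = 0:
  f'(x) = (x^2 - 6*x - 4)/(x^2 + 4)^2; the denominator is positive wherever f is defined, so f'(x) = 0 ⇔ x^2 - 6*x - 4 = 0.
  x^2 - 6*x - 4 = 0 has no rational roots; quadratic formula: x = (6 ± √52)/2.
  ⇒ x = 3 - sqrt(13) ≈ -0.6056, 3 + sqrt(13) ≈ 6.6056

f''(x) = 2*(4*x^2*(3 - x) + 3*(x - 1)*(x^2 + 4))/(x^2 + 4)^3
Second-derivative test at each critical point:
  f''(-0.6056) = -0.3782 < 0 → local maximum
  f''(6.6056) = 0.0032 > 0 → local minimum

Critical points: x = 3 - sqrt(13) ≈ -0.6056 (local maximum); x = 3 + sqrt(13) ≈ 6.6056 (local minimum)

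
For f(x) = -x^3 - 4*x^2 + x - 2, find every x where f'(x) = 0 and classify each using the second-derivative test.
f'(x) = -3*x^2 - 8*x + 1

Solve f'(x) = 0:
  3*x^2 + 8*x - 1 = 0 has no rational roots; quadratic formula: x = (-8 ± √76)/6.
  ⇒ x = -sqrt(19)/3 - 4/3 ≈ -2.7863, -4/3 + sqrt(19)/3 ≈ 0.1196

f''(x) = -6*x - 8
Second-derivative test at each critical point:
  f''(-2.7863) = 8.7178 > 0 → local minimum
  f''(0.1196) = -8.7178 < 0 → local maximum

Critical points: x = -sqrt(19)/3 - 4/3 ≈ -2.7863 (local minimum); x = -4/3 + sqrt(19)/3 ≈ 0.1196 (local maximum)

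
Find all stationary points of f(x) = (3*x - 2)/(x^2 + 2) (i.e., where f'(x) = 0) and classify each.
f'(x) = (-3*x^2 + 4*x + 6)/(x^4 + 4*x^2 + 4)

Solve f'(x) = 0:
  f'(x) = -(3*x^2 - 4*x - 6)/(x^2 + 2)^2; the denominator is positive wherever f is defined, so f'(x) = 0 ⇔ -3*x^2 + 4*x + 6 = 0.
  3*x^2 - 4*x - 6 = 0 has no rational roots; quadratic formula: x = (4 ± √88)/6.
  ⇒ x = 2/3 - sqrt(22)/3 ≈ -0.8968, 2/3 + sqrt(22)/3 ≈ 2.2301

f''(x) = 2*(4*x^2*(3*x - 2) + (2 - 9*x)*(x^2 + 2))/(x^2 + 2)^3
Second-derivative test at each critical point:
  f''(-0.8968) = 1.1929 > 0 → local minimum
  f''(2.2301) = -0.1929 < 0 → local maximum

Critical points: x = 2/3 - sqrt(22)/3 ≈ -0.8968 (local minimum); x = 2/3 + sqrt(22)/3 ≈ 2.2301 (local maximum)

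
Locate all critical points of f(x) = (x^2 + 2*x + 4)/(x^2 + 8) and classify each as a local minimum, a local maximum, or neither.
f'(x) = 2*(-x^2 + 4*x + 8)/(x^4 + 16*x^2 + 64)

Solve f'(x) = 0:
  f'(x) = -2*(x^2 - 4*x - 8)/(x^2 + 8)^2; the denominator is positive wherever f is defined, so f'(x) = 0 ⇔ -2*x^2 + 8*x + 16 = 0.
  Factor: -2*x^2 + 8*x + 16 = -2*(x^2 - 4*x - 8); x^2 - 4*x - 8 = 0 has no rational roots; quadratic formula: x = (4 ± √48)/2.
  ⇒ x = 2 - 2*sqrt(3) ≈ -1.4641, 2 + 2*sqrt(3) ≈ 5.4641

f''(x) = 4*(x^3 - 6*x^2 - 24*x + 16)/(x^6 + 24*x^4 + 192*x^2 + 512)
Second-derivative test at each critical point:
  f''(-1.4641) = 0.1347 > 0 → local minimum
  f''(5.4641) = -0.0097 < 0 → local maximum

Critical points: x = 2 - 2*sqrt(3) ≈ -1.4641 (local minimum); x = 2 + 2*sqrt(3) ≈ 5.4641 (local maximum)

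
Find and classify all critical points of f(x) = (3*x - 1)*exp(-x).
f'(x) = (4 - 3*x)*exp(-x)

Solve f'(x) = 0:
  f'(x) = (4 - 3*x)·exp(-x) and exp(-x) > 0 for every x, so f'(x) = 0 ⇔ 4 - 3*x = 0.
  4 - 3*x = 0.
  ⇒ x = 4/3

f''(x) = (3*x - 7)*exp(-x)
Second-derivative test at each critical point:
  f''(4/3) = -0.7908 < 0 → local maximum

Critical points: x = 4/3 (local maximum)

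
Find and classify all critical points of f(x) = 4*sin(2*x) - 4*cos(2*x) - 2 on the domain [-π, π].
f'(x) = 8*sqrt(2)*sin(2*x + pi/4)

Solve f'(x) = 0 on [-π, π]:
  f'(x) = 0 ⇔ 4*cos(2*x) = -4*sin(2*x) ⇔ tan(2*x) = -1, i.e. 2*x = arctan(-1) + nπ; keep the solutions lying in [-π, π].
  ⇒ x = -5*pi/8 ≈ -1.9635, -pi/8 ≈ -0.3927, 3*pi/8 ≈ 1.1781, 7*pi/8 ≈ 2.7489

f''(x) = 16*sqrt(2)*cos(2*x + pi/4)
Second-derivative test at each critical point:
  f''(-1.9635) = -22.6274 < 0 → local maximum
  f''(-0.3927) = 22.6274 > 0 → local minimum
  f''(1.1781) = -22.6274 < 0 → local maximum
  f''(2.7489) = 22.6274 > 0 → local minimum

Critical points: x = -5*pi/8 ≈ -1.9635 (local maximum); x = -pi/8 ≈ -0.3927 (local minimum); x = 3*pi/8 ≈ 1.1781 (local maximum); x = 7*pi/8 ≈ 2.7489 (local minimum)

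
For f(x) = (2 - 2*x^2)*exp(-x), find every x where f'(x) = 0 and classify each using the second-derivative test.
f'(x) = 2*(x^2 - 2*x - 1)*exp(-x)

Solve f'(x) = 0:
  f'(x) = (2*x^2 - 4*x - 2)·exp(-x) and exp(-x) > 0 for every x, so f'(x) = 0 ⇔ 2*x^2 - 4*x - 2 = 0.
  Factor: 2*x^2 - 4*x - 2 = 2*(x^2 - 2*x - 1); x^2 - 2*x - 1 = 0 has no rational roots; quadratic formula: x = (2 ± √8)/2.
  ⇒ x = 1 - sqrt(2) ≈ -0.4142, 1 + sqrt(2) ≈ 2.4142

f''(x) = 2*(-x^2 + 4*x - 1)*exp(-x)
Second-derivative test at each critical point:
  f''(-0.4142) = -8.5598 < 0 → local maximum
  f''(2.4142) = 0.5059 > 0 → local minimum

Critical points: x = 1 - sqrt(2) ≈ -0.4142 (local maximum); x = 1 + sqrt(2) ≈ 2.4142 (local minimum)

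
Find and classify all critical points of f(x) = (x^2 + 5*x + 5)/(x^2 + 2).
f'(x) = (-5*x^2 - 6*x + 10)/(x^4 + 4*x^2 + 4)

Solve f'(x) = 0:
  f'(x) = -(5*x^2 + 6*x - 10)/(x^2 + 2)^2; the denominator is positive wherever f is defined, so f'(x) = 0 ⇔ -5*x^2 - 6*x + 10 = 0.
  5*x^2 + 6*x - 10 = 0 has no rational roots; quadratic formula: x = (-6 ± √236)/10.
  ⇒ x = -sqrt(59)/5 - 3/5 ≈ -2.1362, -3/5 + sqrt(59)/5 ≈ 0.9362

f''(x) = 2*(5*x^3 + 9*x^2 - 30*x - 6)/(x^6 + 6*x^4 + 12*x^2 + 8)
Second-derivative test at each critical point:
  f''(-2.1362) = 0.3566 > 0 → local minimum
  f''(0.9362) = -1.8566 < 0 → local maximum

Critical points: x = -sqrt(59)/5 - 3/5 ≈ -2.1362 (local minimum); x = -3/5 + sqrt(59)/5 ≈ 0.9362 (local maximum)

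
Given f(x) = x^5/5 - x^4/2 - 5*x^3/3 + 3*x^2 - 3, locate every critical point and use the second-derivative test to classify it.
f'(x) = x*(x^3 - 2*x^2 - 5*x + 6)

Solve f'(x) = 0:
  Factor: x^4 - 2*x^3 - 5*x^2 + 6*x = x*(x - 3)*(x - 1)*(x + 2) = 0.
  ⇒ x = -2, 0, 1, 3

f''(x) = 4*x^3 - 6*x^2 - 10*x + 6
Second-derivative test at each critical point:
  f''(-2) = -30 < 0 → local maximum
  f''(0) = 6 > 0 → local minimum
  f''(1) = -6 < 0 → local maximum
  f''(3) = 30 > 0 → local minimum

Critical points: x = -2 (local maximum); x = 0 (local minimum); x = 1 (local maximum); x = 3 (local minimum)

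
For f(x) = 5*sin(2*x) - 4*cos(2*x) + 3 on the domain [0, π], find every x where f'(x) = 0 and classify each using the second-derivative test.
f'(x) = 8*sin(2*x) + 10*cos(2*x)

Solve f'(x) = 0 on [0, π]:
  f'(x) = 0 ⇔ 5*cos(2*x) = -4*sin(2*x) ⇔ tan(2*x) = -5/4, i.e. 2*x = arctan(-5/4) + nπ; keep the solutions lying in [0, π].
  ⇒ x = -atan(5/4)/2 + pi/2 ≈ 1.1228, pi - atan(5/4)/2 ≈ 2.6936

f''(x) = -20*sin(2*x) + 16*cos(2*x)
Second-derivative test at each critical point:
  f''(1.1228) = -25.6125 < 0 → local maximum
  f''(2.6936) = 25.6125 > 0 → local minimum

Critical points: x = -atan(5/4)/2 + pi/2 ≈ 1.1228 (local maximum); x = pi - atan(5/4)/2 ≈ 2.6936 (local minimum)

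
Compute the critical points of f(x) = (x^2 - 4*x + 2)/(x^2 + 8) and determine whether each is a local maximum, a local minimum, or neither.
f'(x) = 4*(x^2 + 3*x - 8)/(x^4 + 16*x^2 + 64)

Solve f'(x) = 0:
  f'(x) = 4*(x^2 + 3*x - 8)/(x^2 + 8)^2; the denominator is positive wherever f is defined, so f'(x) = 0 ⇔ 4*x^2 + 12*x - 32 = 0.
  Factor: 4*x^2 + 12*x - 32 = 4*(x^2 + 3*x - 8); x^2 + 3*x - 8 = 0 has no rational roots; quadratic formula: x = (-3 ± √41)/2.
  ⇒ x = -sqrt(41)/2 - 3/2 ≈ -4.7016, -3/2 + sqrt(41)/2 ≈ 1.7016

f''(x) = 4*(-2*x^3 - 9*x^2 + 48*x + 24)/(x^6 + 24*x^4 + 192*x^2 + 512)
Second-derivative test at each critical point:
  f''(-4.7016) = -0.0283 < 0 → local maximum
  f''(1.7016) = 0.2158 > 0 → local minimum

Critical points: x = -sqrt(41)/2 - 3/2 ≈ -4.7016 (local maximum); x = -3/2 + sqrt(41)/2 ≈ 1.7016 (local minimum)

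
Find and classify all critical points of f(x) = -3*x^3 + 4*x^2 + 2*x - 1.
f'(x) = -9*x^2 + 8*x + 2

Solve f'(x) = 0:
  9*x^2 - 8*x - 2 = 0 has no rational roots; quadratic formula: x = (8 ± √136)/18.
  ⇒ x = 4/9 - sqrt(34)/9 ≈ -0.2034, 4/9 + sqrt(34)/9 ≈ 1.0923

f''(x) = 8 - 18*x
Second-derivative test at each critical point:
  f''(-0.2034) = 11.6619 > 0 → local minimum
  f''(1.0923) = -11.6619 < 0 → local maximum

Critical points: x = 4/9 - sqrt(34)/9 ≈ -0.2034 (local minimum); x = 4/9 + sqrt(34)/9 ≈ 1.0923 (local maximum)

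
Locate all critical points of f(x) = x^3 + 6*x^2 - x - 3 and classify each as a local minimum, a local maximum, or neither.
f'(x) = 3*x^2 + 12*x - 1

Solve f'(x) = 0:
  3*x^2 + 12*x - 1 = 0 has no rational roots; quadratic formula: x = (-12 ± √156)/6.
  ⇒ x = -sqrt(39)/3 - 2 ≈ -4.0817, -2 + sqrt(39)/3 ≈ 0.0817

f''(x) = 6*x + 12
Second-derivative test at each critical point:
  f''(-4.0817) = -12.4900 < 0 → local maximum
  f''(0.0817) = 12.4900 > 0 → local minimum

Critical points: x = -sqrt(39)/3 - 2 ≈ -4.0817 (local maximum); x = -2 + sqrt(39)/3 ≈ 0.0817 (local minimum)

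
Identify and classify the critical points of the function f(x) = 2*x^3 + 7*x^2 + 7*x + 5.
f'(x) = 6*x^2 + 14*x + 7

Solve f'(x) = 0:
  6*x^2 + 14*x + 7 = 0 has no rational roots; quadratic formula: x = (-14 ± √28)/12.
  ⇒ x = -7/6 - sqrt(7)/6 ≈ -1.6076, -7/6 + sqrt(7)/6 ≈ -0.7257

f''(x) = 12*x + 14
Second-derivative test at each critical point:
  f''(-1.6076) = -5.2915 < 0 → local maximum
  f''(-0.7257) = 5.2915 > 0 → local minimum

Critical points: x = -7/6 - sqrt(7)/6 ≈ -1.6076 (local maximum); x = -7/6 + sqrt(7)/6 ≈ -0.7257 (local minimum)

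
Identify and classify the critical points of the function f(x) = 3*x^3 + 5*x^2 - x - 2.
f'(x) = 9*x^2 + 10*x - 1

Solve f'(x) = 0:
  9*x^2 + 10*x - 1 = 0 has no rational roots; quadratic formula: x = (-10 ± √136)/18.
  ⇒ x = -sqrt(34)/9 - 5/9 ≈ -1.2034, -5/9 + sqrt(34)/9 ≈ 0.0923

f''(x) = 18*x + 10
Second-derivative test at each critical point:
  f''(-1.2034) = -11.6619 < 0 → local maximum
  f''(0.0923) = 11.6619 > 0 → local minimum

Critical points: x = -sqrt(34)/9 - 5/9 ≈ -1.2034 (local maximum); x = -5/9 + sqrt(34)/9 ≈ 0.0923 (local minimum)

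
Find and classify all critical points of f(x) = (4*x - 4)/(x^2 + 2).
f'(x) = 4*(x^2 - 2*x*(x - 1) + 2)/(x^2 + 2)^2

Solve f'(x) = 0:
  f'(x) = -4*(x^2 - 2*x - 2)/(x^2 + 2)^2; the denominator is positive wherever f is defined, so f'(x) = 0 ⇔ -4*x^2 + 8*x + 8 = 0.
  Factor: -4*x^2 + 8*x + 8 = -4*(x^2 - 2*x - 2); x^2 - 2*x - 2 = 0 has no rational roots; quadratic formula: x = (2 ± √12)/2.
  ⇒ x = 1 - sqrt(3) ≈ -0.7321, 1 + sqrt(3) ≈ 2.7321

f''(x) = 8*(4*x^2*(x - 1) + (1 - 3*x)*(x^2 + 2))/(x^2 + 2)^3
Second-derivative test at each critical point:
  f''(-0.7321) = 2.1547 > 0 → local minimum
  f''(2.7321) = -0.1547 < 0 → local maximum

Critical points: x = 1 - sqrt(3) ≈ -0.7321 (local minimum); x = 1 + sqrt(3) ≈ 2.7321 (local maximum)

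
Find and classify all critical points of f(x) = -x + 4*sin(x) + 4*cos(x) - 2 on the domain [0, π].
f'(x) = 4*sqrt(2)*cos(x + pi/4) - 1

Solve f'(x) = 0 on [0, π]:
  f'(x) = 0 ⇔ -4*sin(x) + 4*cos(x) = 1. Write the left side as R·cos(x + φ) with R = √(4² + 4²) = 4*sqrt(2), cos φ = sqrt(2)/2, sin φ = sqrt(2)/2; then cos(x + φ) = sqrt(2)/8. Solve for x and keep the solutions lying in [0, π].
  ⇒ x = atan((-1 + sqrt(31))/(1 + sqrt(31))) ≈ 0.6077

f''(x) = -4*sqrt(2)*sin(x + pi/4)
Second-derivative test at each critical point:
  f''(0.6077) = -5.5678 < 0 → local maximum

Critical points: x = atan((-1 + sqrt(31))/(1 + sqrt(31))) ≈ 0.6077 (local maximum)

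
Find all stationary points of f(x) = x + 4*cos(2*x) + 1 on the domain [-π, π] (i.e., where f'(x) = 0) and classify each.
f'(x) = 1 - 8*sin(2*x)

Solve f'(x) = 0 on [-π, π]:
  f'(x) = 0 ⇔ sin(2*x) = 1/8, i.e. 2*x = arcsin(1/8) + 2nπ or 2*x = π − arcsin(1/8) + 2nπ; keep the solutions lying in [-π, π].
  ⇒ x = -pi + asin(1/8)/2 ≈ -3.0789, -pi/2 - asin(1/8)/2 ≈ -1.6335, asin(1/8)/2 ≈ 0.0627, -asin(1/8)/2 + pi/2 ≈ 1.5081

f''(x) = -16*cos(2*x)
Second-derivative test at each critical point:
  f''(-3.0789) = -15.8745 < 0 → local maximum
  f''(-1.6335) = 15.8745 > 0 → local minimum
  f''(0.0627) = -15.8745 < 0 → local maximum
  f''(1.5081) = 15.8745 > 0 → local minimum

Critical points: x = -pi + asin(1/8)/2 ≈ -3.0789 (local maximum); x = -pi/2 - asin(1/8)/2 ≈ -1.6335 (local minimum); x = asin(1/8)/2 ≈ 0.0627 (local maximum); x = -asin(1/8)/2 + pi/2 ≈ 1.5081 (local minimum)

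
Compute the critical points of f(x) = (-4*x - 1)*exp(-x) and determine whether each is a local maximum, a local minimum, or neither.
f'(x) = (4*x - 3)*exp(-x)

Solve f'(x) = 0:
  f'(x) = (4*x - 3)·exp(-x) and exp(-x) > 0 for every x, so f'(x) = 0 ⇔ 4*x - 3 = 0.
  4*x - 3 = 0.
  ⇒ x = 3/4

f''(x) = (7 - 4*x)*exp(-x)
Second-derivative test at each critical point:
  f''(3/4) = 1.8895 > 0 → local minimum

Critical points: x = 3/4 (local minimum)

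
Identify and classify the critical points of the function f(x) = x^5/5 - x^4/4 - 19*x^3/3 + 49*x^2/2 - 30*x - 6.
f'(x) = x^4 - x^3 - 19*x^2 + 49*x - 30

Solve f'(x) = 0:
  Factor: x^4 - x^3 - 19*x^2 + 49*x - 30 = (x - 3)*(x - 2)*(x - 1)*(x + 5) = 0.
  ⇒ x = -5, 1, 2, 3

f''(x) = 4*x^3 - 3*x^2 - 38*x + 49
Second-derivative test at each critical point:
  f''(-5) = -336 < 0 → local maximum
  f''(1) = 12 > 0 → local minimum
  f''(2) = -7 < 0 → local maximum
  f''(3) = 16 > 0 → local minimum

Critical points: x = -5 (local maximum); x = 1 (local minimum); x = 2 (local maximum); x = 3 (local minimum)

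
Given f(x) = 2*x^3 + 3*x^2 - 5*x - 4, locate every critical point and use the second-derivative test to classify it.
f'(x) = 6*x^2 + 6*x - 5

Solve f'(x) = 0:
  6*x^2 + 6*x - 5 = 0 has no rational roots; quadratic formula: x = (-6 ± √156)/12.
  ⇒ x = -sqrt(39)/6 - 1/2 ≈ -1.5408, -1/2 + sqrt(39)/6 ≈ 0.5408

f''(x) = 12*x + 6
Second-derivative test at each critical point:
  f''(-1.5408) = -12.4900 < 0 → local maximum
  f''(0.5408) = 12.4900 > 0 → local minimum

Critical points: x = -sqrt(39)/6 - 1/2 ≈ -1.5408 (local maximum); x = -1/2 + sqrt(39)/6 ≈ 0.5408 (local minimum)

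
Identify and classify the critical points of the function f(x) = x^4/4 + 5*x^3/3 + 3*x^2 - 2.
f'(x) = x*(x^2 + 5*x + 6)

Solve f'(x) = 0:
  Factor: x^3 + 5*x^2 + 6*x = x*(x + 2)*(x + 3) = 0.
  ⇒ x = -3, -2, 0

f''(x) = 3*x^2 + 10*x + 6
Second-derivative test at each critical point:
  f''(-3) = 3 > 0 → local minimum
  f''(-2) = -2 < 0 → local maximum
  f''(0) = 6 > 0 → local minimum

Critical points: x = -3 (local minimum); x = -2 (local maximum); x = 0 (local minimum)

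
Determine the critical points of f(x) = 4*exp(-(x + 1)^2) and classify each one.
f'(x) = 8*(-x - 1)*exp(-(x + 1)^2)

Solve f'(x) = 0:
  f'(x) = (-8*x - 8)·exp(-(x + 1)^2) and exp(-(x + 1)^2) > 0 for every x, so f'(x) = 0 ⇔ -8*x - 8 = 0.
  Factor: -8*x - 8 = -8*(x + 1) = 0.
  ⇒ x = -1

f''(x) = 8*(2*(x + 1)^2 - 1)*exp(-(x + 1)^2)
Second-derivative test at each critical point:
  f''(-1) = -8 < 0 → local maximum

Critical points: x = -1 (local maximum)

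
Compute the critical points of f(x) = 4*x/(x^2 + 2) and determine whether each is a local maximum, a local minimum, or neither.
f'(x) = 4*(2 - x^2)/(x^4 + 4*x^2 + 4)

Solve f'(x) = 0:
  f'(x) = -4*(x^2 - 2)/(x^2 + 2)^2; the denominator is positive wherever f is defined, so f'(x) = 0 ⇔ 8 - 4*x^2 = 0.
  Factor: 8 - 4*x^2 = -4*(x^2 - 2); x^2 - 2 = 0 has no rational roots; quadratic formula: x = (0 ± √8)/2.
  ⇒ x = -sqrt(2) ≈ -1.4142, sqrt(2) ≈ 1.4142

f''(x) = 8*x*(x^2 - 6)/(x^2 + 2)^3
Second-derivative test at each critical point:
  f''(-1.4142) = 0.7071 > 0 → local minimum
  f''(1.4142) = -0.7071 < 0 → local maximum

Critical points: x = -sqrt(2) ≈ -1.4142 (local minimum); x = sqrt(2) ≈ 1.4142 (local maximum)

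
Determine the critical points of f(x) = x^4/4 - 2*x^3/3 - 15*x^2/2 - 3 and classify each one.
f'(x) = x*(x^2 - 2*x - 15)

Solve f'(x) = 0:
  Factor: x^3 - 2*x^2 - 15*x = x*(x - 5)*(x + 3) = 0.
  ⇒ x = -3, 0, 5

f''(x) = 3*x^2 - 4*x - 15
Second-derivative test at each critical point:
  f''(-3) = 24 > 0 → local minimum
  f''(0) = -15 < 0 → local maximum
  f''(5) = 40 > 0 → local minimum

Critical points: x = -3 (local minimum); x = 0 (local maximum); x = 5 (local minimum)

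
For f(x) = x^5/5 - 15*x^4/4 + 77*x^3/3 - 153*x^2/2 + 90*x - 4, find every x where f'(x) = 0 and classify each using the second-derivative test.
f'(x) = x^4 - 15*x^3 + 77*x^2 - 153*x + 90

Solve f'(x) = 0:
  Factor: x^4 - 15*x^3 + 77*x^2 - 153*x + 90 = (x - 6)*(x - 5)*(x - 3)*(x - 1) = 0.
  ⇒ x = 1, 3, 5, 6

f''(x) = 4*x^3 - 45*x^2 + 154*x - 153
Second-derivative test at each critical point:
  f''(1) = -40 < 0 → local maximum
  f''(3) = 12 > 0 → local minimum
  f''(5) = -8 < 0 → local maximum
  f''(6) = 15 > 0 → local minimum

Critical points: x = 1 (local maximum); x = 3 (local minimum); x = 5 (local maximum); x = 6 (local minimum)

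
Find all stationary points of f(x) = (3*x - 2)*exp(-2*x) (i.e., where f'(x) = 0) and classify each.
f'(x) = (7 - 6*x)*exp(-2*x)

Solve f'(x) = 0:
  f'(x) = (7 - 6*x)·exp(-2*x) and exp(-2*x) > 0 for every x, so f'(x) = 0 ⇔ 7 - 6*x = 0.
  7 - 6*x = 0.
  ⇒ x = 7/6

f''(x) = 4*(3*x - 5)*exp(-2*x)
Second-derivative test at each critical point:
  f''(7/6) = -0.5818 < 0 → local maximum

Critical points: x = 7/6 (local maximum)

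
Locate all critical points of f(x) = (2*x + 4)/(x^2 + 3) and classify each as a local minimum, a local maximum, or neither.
f'(x) = 2*(x^2 - 2*x*(x + 2) + 3)/(x^2 + 3)^2

Solve f'(x) = 0:
  f'(x) = -2*(x^2 + 4*x - 3)/(x^2 + 3)^2; the denominator is positive wherever f is defined, so f'(x) = 0 ⇔ -2*x^2 - 8*x + 6 = 0.
  Factor: -2*x^2 - 8*x + 6 = -2*(x^2 + 4*x - 3); x^2 + 4*x - 3 = 0 has no rational roots; quadratic formula: x = (-4 ± √28)/2.
  ⇒ x = -sqrt(7) - 2 ≈ -4.6458, -2 + sqrt(7) ≈ 0.6458

f''(x) = 4*(4*x^2*(x + 2) - (3*x + 2)*(x^2 + 3))/(x^2 + 3)^3
Second-derivative test at each critical point:
  f''(-4.6458) = 0.0175 > 0 → local minimum
  f''(0.6458) = -0.9064 < 0 → local maximum

Critical points: x = -sqrt(7) - 2 ≈ -4.6458 (local minimum); x = -2 + sqrt(7) ≈ 0.6458 (local maximum)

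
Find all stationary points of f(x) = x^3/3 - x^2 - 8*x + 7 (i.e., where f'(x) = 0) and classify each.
f'(x) = x^2 - 2*x - 8

Solve f'(x) = 0:
  Factor: x^2 - 2*x - 8 = (x - 4)*(x + 2) = 0.
  ⇒ x = -2, 4

f''(x) = 2*x - 2
Second-derivative test at each critical point:
  f''(-2) = -6 < 0 → local maximum
  f''(4) = 6 > 0 → local minimum

Critical points: x = -2 (local maximum); x = 4 (local minimum)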